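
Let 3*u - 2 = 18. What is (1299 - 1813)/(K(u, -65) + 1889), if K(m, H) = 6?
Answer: -514/1895 ≈ -0.27124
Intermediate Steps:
u = 20/3 (u = 2/3 + (1/3)*18 = 2/3 + 6 = 20/3 ≈ 6.6667)
(1299 - 1813)/(K(u, -65) + 1889) = (1299 - 1813)/(6 + 1889) = -514/1895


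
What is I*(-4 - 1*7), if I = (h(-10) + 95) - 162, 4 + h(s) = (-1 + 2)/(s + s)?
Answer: 15631/20 ≈ 781.55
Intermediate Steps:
h(s) = -4 + 1/(2*s) (h(s) = -4 + (-1 + 2)/(s + s) = -4 + 1/(2*s))
I = -1421/20 (I = ((-4 + (1/2)/(-10)) + 95) - 162 = ((-4 + (1/2)*(-1/10)) + 95) - 162 = ((-4 - 1/20) + 95) - 162 = (-81/20 + 95) - 162 = 1819/20 - 162 = -1421/20 ≈ -71.050)
I*(-4 - 1*7) = -1421*(-4 - 1*7)/20 = -1421*(-4 - 7)/20 = -1421/20*(-11) = 15631/20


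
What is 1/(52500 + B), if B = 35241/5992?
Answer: 5992/314615241 ≈ 1.9045e-5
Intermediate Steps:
B = 35241/5992 (B = 35241*(1/5992) = 35241/5992 ≈ 5.8813)
1/(52500 + B) = 1/(52500 + 35241/5992) = 1/(314615241/5992) = 5992/314615241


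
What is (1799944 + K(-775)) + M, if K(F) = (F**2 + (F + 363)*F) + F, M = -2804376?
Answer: -85282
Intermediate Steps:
K(F) = F + F**2 + F*(363 + F) (K(F) = (F**2 + (363 + F)*F) + F = (F**2 + F*(363 + F)) + F = F + F**2 + F*(363 + F))
(1799944 + K(-775)) + M = (1799944 + 2*(-775)*(182 - 775)) - 2804376 = (1799944 + 2*(-775)*(-593)) - 2804376 = (1799944 + 919150) - 2804376 = 2719094 - 2804376 = -85282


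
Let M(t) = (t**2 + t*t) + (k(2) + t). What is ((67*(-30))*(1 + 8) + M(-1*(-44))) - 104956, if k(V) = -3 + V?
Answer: -119131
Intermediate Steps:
M(t) = -1 + t + 2*t**2 (M(t) = (t**2 + t*t) + ((-3 + 2) + t) = (t**2 + t**2) + (-1 + t) = 2*t**2 + (-1 + t) = -1 + t + 2*t**2)
((67*(-30))*(1 + 8) + M(-1*(-44))) - 104956 = ((67*(-30))*(1 + 8) + (-1 - 1*(-44) + 2*(-1*(-44))**2)) - 104956 = (-2010*9 + (-1 + 44 + 2*44**2)) - 104956 = (-18090 + (-1 + 44 + 2*1936)) - 104956 = (-18090 + (-1 + 44 + 3872)) - 104956 = (-18090 + 3915) - 104956 = -14175 - 104956 = -119131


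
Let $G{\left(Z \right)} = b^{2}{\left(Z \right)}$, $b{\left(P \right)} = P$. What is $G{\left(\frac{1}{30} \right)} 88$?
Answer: $\frac{22}{225} \approx 0.097778$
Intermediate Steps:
$G{\left(Z \right)} = Z^{2}$
$G{\left(\frac{1}{30} \right)} 88 = \left(\frac{1}{30}\right)^{2} \cdot 88 = \frac{1}{900} \cdot 88 = \frac{22}{225}$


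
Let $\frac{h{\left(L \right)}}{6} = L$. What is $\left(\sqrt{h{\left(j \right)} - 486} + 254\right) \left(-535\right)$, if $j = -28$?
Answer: $-135890 - 535 i \sqrt{654} \approx -1.3589 \cdot 10^{5} - 13682.0 i$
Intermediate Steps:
$h{\left(L \right)} = 6 L$
$\left(\sqrt{h{\left(j \right)} - 486} + 254\right) \left(-535\right) = \left(\sqrt{6 \left(-28\right) - 486} + 254\right) \left(-535\right) = \left(\sqrt{-168 - 486} + 254\right) \left(-535\right) = \left(\sqrt{-654} + 254\right) \left(-535\right) = \left(i \sqrt{654} + 254\right) \left(-535\right) = \left(254 + i \sqrt{654}\right) \left(-535\right) = -135890 - 535 i \sqrt{654}$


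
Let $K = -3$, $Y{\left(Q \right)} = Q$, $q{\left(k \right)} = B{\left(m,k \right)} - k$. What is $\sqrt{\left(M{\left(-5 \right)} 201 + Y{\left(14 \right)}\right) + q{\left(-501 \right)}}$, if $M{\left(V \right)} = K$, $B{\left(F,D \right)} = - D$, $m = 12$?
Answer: $\sqrt{413} \approx 20.322$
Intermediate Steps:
$q{\left(k \right)} = - 2 k$ ($q{\left(k \right)} = - k - k = - 2 k$)
$M{\left(V \right)} = -3$
$\sqrt{\left(M{\left(-5 \right)} 201 + Y{\left(14 \right)}\right) + q{\left(-501 \right)}} = \sqrt{\left(\left(-3\right) 201 + 14\right) - -1002} = \sqrt{\left(-603 + 14\right) + 1002} = \sqrt{-589 + 1002} = \sqrt{413}$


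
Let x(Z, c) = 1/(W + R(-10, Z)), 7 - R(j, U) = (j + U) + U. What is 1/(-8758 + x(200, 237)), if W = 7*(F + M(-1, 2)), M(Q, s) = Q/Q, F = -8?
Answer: -432/3783457 ≈ -0.00011418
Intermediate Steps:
M(Q, s) = 1
R(j, U) = 7 - j - 2*U (R(j, U) = 7 - ((j + U) + U) = 7 - ((U + j) + U) = 7 - (j + 2*U) = 7 + (-j - 2*U) = 7 - j - 2*U)
W = -49 (W = 7*(-8 + 1) = 7*(-7) = -49)
x(Z, c) = 1/(-32 - 2*Z) (x(Z, c) = 1/(-49 + (7 - 1*(-10) - 2*Z)) = 1/(-49 + (7 + 10 - 2*Z)) = 1/(-49 + (17 - 2*Z)) = 1/(-32 - 2*Z))
1/(-8758 + x(200, 237)) = 1/(-8758 - 1/(32 + 2*200)) = 1/(-8758 - 1/(32 + 400)) = 1/(-8758 - 1/432) = 1/(-3783457/432) = -432/3783457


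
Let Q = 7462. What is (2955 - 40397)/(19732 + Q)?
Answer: -18721/13597 ≈ -1.3768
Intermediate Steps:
(2955 - 40397)/(19732 + Q) = (2955 - 40397)/(19732 + 7462) = -37442/27194 = -37442*1/27194 = -18721/13597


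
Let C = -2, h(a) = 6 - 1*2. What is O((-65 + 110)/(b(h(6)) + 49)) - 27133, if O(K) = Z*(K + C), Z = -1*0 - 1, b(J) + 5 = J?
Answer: -434111/16 ≈ -27132.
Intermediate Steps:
h(a) = 4 (h(a) = 6 - 2 = 4)
b(J) = -5 + J
Z = -1 (Z = 0 - 1 = -1)
O(K) = 2 - K (O(K) = -(K - 2) = -(-2 + K) = 2 - K)
O((-65 + 110)/(b(h(6)) + 49)) - 27133 = (2 - (-65 + 110)/((-5 + 4) + 49)) - 27133 = (2 - 45/(-1 + 49)) - 27133 = (2 - 45/48) - 27133 = (2 - 1*15/16) - 27133 = (2 - 15/16) - 27133 = 17/16 - 27133 = -434111/16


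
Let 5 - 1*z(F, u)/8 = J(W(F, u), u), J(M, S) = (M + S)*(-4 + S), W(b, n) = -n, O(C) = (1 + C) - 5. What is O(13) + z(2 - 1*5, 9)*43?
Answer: 1729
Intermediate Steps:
O(C) = -4 + C
J(M, S) = (-4 + S)*(M + S)
z(F, u) = 40 (z(F, u) = 40 - 8*(u² - (-4)*u - 4*u + (-u)*u) = 40 - 8*(u² + 4*u - 4*u - u²) = 40 - 8*0 = 40 + 0 = 40)
O(13) + z(2 - 1*5, 9)*43 = (-4 + 13) + 40*43 = 9 + 1720 = 1729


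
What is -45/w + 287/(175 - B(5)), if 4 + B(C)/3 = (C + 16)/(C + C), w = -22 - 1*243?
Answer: 168373/95771 ≈ 1.7581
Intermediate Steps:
w = -265 (w = -22 - 243 = -265)
B(C) = -12 + 3*(16 + C)/(2*C) (B(C) = -12 + 3*((C + 16)/(C + C)) = -12 + 3*((16 + C)/((2*C))) = -12 + 3*((16 + C)*(1/(2*C))) = -12 + 3*((16 + C)/(2*C)) = -12 + 3*(16 + C)/(2*C))
-45/w + 287/(175 - B(5)) = -45/(-265) + 287/(175 - (-21/2 + 24/5)) = -45*(-1/265) + 287/(175 - (-21/2 + 24*(1/5))) = 9/53 + 287/(175 - (-21/2 + 24/5)) = 9/53 + 287/(175 - 1*(-57/10)) = 9/53 + 287/(175 + 57/10) = 9/53 + 287/(1807/10) = 9/53 + 287*(10/1807) = 9/53 + 2870/1807 = 168373/95771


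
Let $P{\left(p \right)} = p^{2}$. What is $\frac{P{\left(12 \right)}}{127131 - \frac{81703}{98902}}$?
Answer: $\frac{14241888}{12573428459} \approx 0.0011327$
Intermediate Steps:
$\frac{P{\left(12 \right)}}{127131 - \frac{81703}{98902}} = \frac{12^{2}}{127131 - \frac{81703}{98902}} = \frac{144}{127131 - 81703 \cdot \frac{1}{98902}} = \frac{144}{127131 - \frac{81703}{98902}} = \frac{144}{\frac{12573428459}{98902}} = 144 \cdot \frac{98902}{12573428459} = \frac{14241888}{12573428459}$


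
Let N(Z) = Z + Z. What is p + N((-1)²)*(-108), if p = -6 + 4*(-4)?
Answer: -238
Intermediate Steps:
p = -22 (p = -6 - 16 = -22)
N(Z) = 2*Z
p + N((-1)²)*(-108) = -22 + (2*(-1)²)*(-108) = -22 + (2*1)*(-108) = -22 + 2*(-108) = -22 - 216 = -238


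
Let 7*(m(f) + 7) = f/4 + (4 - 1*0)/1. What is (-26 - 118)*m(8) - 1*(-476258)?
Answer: 3339998/7 ≈ 4.7714e+5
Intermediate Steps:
m(f) = -45/7 + f/28 (m(f) = -7 + (f/4 + (4 - 1*0)/1)/7 = -7 + (f*(1/4) + (4 + 0)*1)/7 = -7 + (f/4 + 4*1)/7 = -7 + (f/4 + 4)/7 = -7 + (4 + f/4)/7 = -7 + (4/7 + f/28) = -45/7 + f/28)
(-26 - 118)*m(8) - 1*(-476258) = (-26 - 118)*(-45/7 + (1/28)*8) - 1*(-476258) = -144*(-45/7 + 2/7) + 476258 = -144*(-43/7) + 476258 = 6192/7 + 476258 = 3339998/7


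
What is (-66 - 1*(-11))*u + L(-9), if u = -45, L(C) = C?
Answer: 2466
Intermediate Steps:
(-66 - 1*(-11))*u + L(-9) = (-66 - 1*(-11))*(-45) - 9 = (-66 + 11)*(-45) - 9 = -55*(-45) - 9 = 2475 - 9 = 2466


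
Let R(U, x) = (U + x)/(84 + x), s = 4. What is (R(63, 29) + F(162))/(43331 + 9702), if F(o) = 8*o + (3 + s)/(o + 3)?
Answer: 24179891/988800285 ≈ 0.024454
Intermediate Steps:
R(U, x) = (U + x)/(84 + x)
F(o) = 7/(3 + o) + 8*o (F(o) = 8*o + (3 + 4)/(o + 3) = 8*o + 7/(3 + o) = 7/(3 + o) + 8*o)
(R(63, 29) + F(162))/(43331 + 9702) = ((63 + 29)/(84 + 29) + (7 + 8*162**2 + 24*162)/(3 + 162))/(43331 + 9702) = (92/113 + (7 + 8*26244 + 3888)/165)/53033 = ((1/113)*92 + (7 + 209952 + 3888)/165)*(1/53033) = (92/113 + (1/165)*213847)*(1/53033) = (92/113 + 213847/165)*(1/53033) = (24179891/18645)*(1/53033) = 24179891/988800285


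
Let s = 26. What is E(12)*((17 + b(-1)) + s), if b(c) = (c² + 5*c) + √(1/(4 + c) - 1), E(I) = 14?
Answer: 546 + 14*I*√6/3 ≈ 546.0 + 11.431*I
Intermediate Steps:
b(c) = c² + √(-1 + 1/(4 + c)) + 5*c (b(c) = (c² + 5*c) + √(-1 + 1/(4 + c)) = c² + √(-1 + 1/(4 + c)) + 5*c)
E(12)*((17 + b(-1)) + s) = 14*((17 + ((-1)² + √((-3 - 1*(-1))/(4 - 1)) + 5*(-1))) + 26) = 14*((17 + (1 + √((-3 + 1)/3) - 5)) + 26) = 14*((17 + (1 + √((⅓)*(-2)) - 5)) + 26) = 14*((17 + (1 + √(-⅔) - 5)) + 26) = 14*((17 + (1 + I*√6/3 - 5)) + 26) = 14*((17 + (-4 + I*√6/3)) + 26) = 14*((13 + I*√6/3) + 26) = 14*(39 + I*√6/3) = 546 + 14*I*√6/3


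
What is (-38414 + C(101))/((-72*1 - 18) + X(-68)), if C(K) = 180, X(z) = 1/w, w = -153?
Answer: 5849802/13771 ≈ 424.79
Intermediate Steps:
X(z) = -1/153 (X(z) = 1/(-153) = -1/153)
(-38414 + C(101))/((-72*1 - 18) + X(-68)) = (-38414 + 180)/((-72*1 - 18) - 1/153) = -38234/((-72 - 18) - 1/153) = -38234/(-90 - 1/153) = -38234/(-13771/153) = -38234*(-153/13771) = 5849802/13771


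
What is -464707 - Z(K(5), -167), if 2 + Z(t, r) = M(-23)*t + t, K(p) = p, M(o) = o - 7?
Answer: -464560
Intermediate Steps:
M(o) = -7 + o
Z(t, r) = -2 - 29*t (Z(t, r) = -2 + ((-7 - 23)*t + t) = -2 + (-30*t + t) = -2 - 29*t)
-464707 - Z(K(5), -167) = -464707 - (-2 - 29*5) = -464707 - (-2 - 145) = -464707 - 1*(-147) = -464707 + 147 = -464560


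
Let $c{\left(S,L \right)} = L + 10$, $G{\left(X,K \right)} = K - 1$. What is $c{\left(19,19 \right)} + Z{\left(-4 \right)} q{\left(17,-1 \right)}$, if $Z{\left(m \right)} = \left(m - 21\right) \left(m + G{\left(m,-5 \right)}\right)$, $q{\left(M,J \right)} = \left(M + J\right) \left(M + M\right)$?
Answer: $136029$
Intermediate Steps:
$G{\left(X,K \right)} = -1 + K$ ($G{\left(X,K \right)} = K - 1 = -1 + K$)
$c{\left(S,L \right)} = 10 + L$
$q{\left(M,J \right)} = 2 M \left(J + M\right)$ ($q{\left(M,J \right)} = \left(J + M\right) 2 M = 2 M \left(J + M\right)$)
$Z{\left(m \right)} = \left(-21 + m\right) \left(-6 + m\right)$ ($Z{\left(m \right)} = \left(m - 21\right) \left(m - 6\right) = \left(-21 + m\right) \left(m - 6\right) = \left(-21 + m\right) \left(-6 + m\right)$)
$c{\left(19,19 \right)} + Z{\left(-4 \right)} q{\left(17,-1 \right)} = \left(10 + 19\right) + \left(126 + \left(-4\right)^{2} - -108\right) 2 \cdot 17 \left(-1 + 17\right) = 29 + \left(126 + 16 + 108\right) 2 \cdot 17 \cdot 16 = 29 + 250 \cdot 544 = 29 + 136000 = 136029$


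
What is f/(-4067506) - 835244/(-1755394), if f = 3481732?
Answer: -678612870236/1785018906841 ≈ -0.38017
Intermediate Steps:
f/(-4067506) - 835244/(-1755394) = 3481732/(-4067506) - 835244/(-1755394) = 3481732*(-1/4067506) - 835244*(-1/1755394) = -1740866/2033753 + 417622/877697 = -678612870236/1785018906841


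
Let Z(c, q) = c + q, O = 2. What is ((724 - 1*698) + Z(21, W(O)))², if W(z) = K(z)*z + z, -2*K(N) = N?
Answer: 2209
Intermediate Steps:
K(N) = -N/2
W(z) = z - z²/2 (W(z) = (-z/2)*z + z = -z²/2 + z = z - z²/2)
((724 - 1*698) + Z(21, W(O)))² = ((724 - 1*698) + (21 + (½)*2*(2 - 1*2)))² = ((724 - 698) + (21 + (½)*2*(2 - 2)))² = (26 + (21 + (½)*2*0))² = (26 + (21 + 0))² = (26 + 21)² = 47² = 2209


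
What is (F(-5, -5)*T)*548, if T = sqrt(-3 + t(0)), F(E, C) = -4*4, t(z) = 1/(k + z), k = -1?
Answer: -17536*I ≈ -17536.0*I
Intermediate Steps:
t(z) = 1/(-1 + z)
F(E, C) = -16
T = 2*I (T = sqrt(-3 + 1/(-1 + 0)) = sqrt(-3 + 1/(-1)) = sqrt(-3 - 1) = sqrt(-4) = 2*I ≈ 2.0*I)
(F(-5, -5)*T)*548 = -32*I*548 = -17536*I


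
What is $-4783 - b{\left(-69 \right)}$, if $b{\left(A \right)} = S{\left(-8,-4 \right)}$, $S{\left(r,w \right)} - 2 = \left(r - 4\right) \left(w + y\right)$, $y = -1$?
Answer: $-4845$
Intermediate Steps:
$S{\left(r,w \right)} = 2 + \left(-1 + w\right) \left(-4 + r\right)$ ($S{\left(r,w \right)} = 2 + \left(r - 4\right) \left(w - 1\right) = 2 + \left(-4 + r\right) \left(-1 + w\right) = 2 + \left(-1 + w\right) \left(-4 + r\right)$)
$b{\left(A \right)} = 62$ ($b{\left(A \right)} = 6 - -8 - -16 - -32 = 6 + 8 + 16 + 32 = 62$)
$-4783 - b{\left(-69 \right)} = -4783 - 62 = -4845$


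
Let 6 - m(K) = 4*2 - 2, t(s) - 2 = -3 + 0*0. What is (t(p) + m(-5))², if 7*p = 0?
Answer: 1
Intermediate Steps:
p = 0 (p = (⅐)*0 = 0)
t(s) = -1 (t(s) = 2 + (-3 + 0*0) = 2 + (-3 + 0) = 2 - 3 = -1)
m(K) = 0 (m(K) = 6 - (4*2 - 2) = 6 - (8 - 2) = 6 - 1*6 = 6 - 6 = 0)
(t(p) + m(-5))² = (-1 + 0)² = (-1)² = 1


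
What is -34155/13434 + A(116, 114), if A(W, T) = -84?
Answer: -387537/4478 ≈ -86.542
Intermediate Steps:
-34155/13434 + A(116, 114) = -34155/13434 - 84 = -34155*1/13434 - 84 = -11385/4478 - 84 = -387537/4478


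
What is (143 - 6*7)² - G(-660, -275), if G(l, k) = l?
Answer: 10861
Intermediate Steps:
(143 - 6*7)² - G(-660, -275) = (143 - 6*7)² - 1*(-660) = (143 - 42)² + 660 = 101² + 660 = 10201 + 660 = 10861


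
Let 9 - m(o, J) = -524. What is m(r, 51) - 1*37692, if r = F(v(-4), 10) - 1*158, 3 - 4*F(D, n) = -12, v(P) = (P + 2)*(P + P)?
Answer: -37159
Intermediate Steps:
v(P) = 2*P*(2 + P) (v(P) = (2 + P)*(2*P) = 2*P*(2 + P))
F(D, n) = 15/4 (F(D, n) = 3/4 - 1/4*(-12) = 3/4 + 3 = 15/4)
r = -617/4 (r = 15/4 - 1*158 = 15/4 - 158 = -617/4 ≈ -154.25)
m(o, J) = 533 (m(o, J) = 9 - 1*(-524) = 9 + 524 = 533)
m(r, 51) - 1*37692 = 533 - 1*37692 = 533 - 37692 = -37159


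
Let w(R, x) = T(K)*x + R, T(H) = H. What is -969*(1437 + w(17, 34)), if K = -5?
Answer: -1244196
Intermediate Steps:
w(R, x) = R - 5*x (w(R, x) = -5*x + R = R - 5*x)
-969*(1437 + w(17, 34)) = -969*(1437 + (17 - 5*34)) = -969*(1437 + (17 - 170)) = -969*(1437 - 153) = -969*1284 = -1244196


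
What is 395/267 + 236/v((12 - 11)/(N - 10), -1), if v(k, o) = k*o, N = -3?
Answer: 819551/267 ≈ 3069.5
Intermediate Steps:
395/267 + 236/v((12 - 11)/(N - 10), -1) = 395/267 + 236/((((12 - 11)/(-3 - 10))*(-1))) = 395*(1/267) + 236/(((1/(-13))*(-1))) = 395/267 + 236/(((1*(-1/13))*(-1))) = 395/267 + 236/((-1/13*(-1))) = 395/267 + 236/(1/13) = 395/267 + 236*13 = 395/267 + 3068 = 819551/267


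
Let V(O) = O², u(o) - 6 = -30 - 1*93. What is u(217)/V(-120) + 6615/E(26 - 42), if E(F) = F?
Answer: -661513/1600 ≈ -413.45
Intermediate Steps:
u(o) = -117 (u(o) = 6 + (-30 - 1*93) = 6 + (-30 - 93) = 6 - 123 = -117)
u(217)/V(-120) + 6615/E(26 - 42) = -117/((-120)²) + 6615/(26 - 42) = -117/14400 + 6615/(-16) = -117*1/14400 + 6615*(-1/16) = -13/1600 - 6615/16 = -661513/1600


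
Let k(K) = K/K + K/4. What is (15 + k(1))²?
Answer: 4225/16 ≈ 264.06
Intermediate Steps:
k(K) = 1 + K/4 (k(K) = 1 + K*(¼) = 1 + K/4)
(15 + k(1))² = (15 + (1 + (¼)*1))² = (15 + (1 + ¼))² = (15 + 5/4)² = (65/4)² = 4225/16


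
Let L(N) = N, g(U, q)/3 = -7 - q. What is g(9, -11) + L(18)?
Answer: 30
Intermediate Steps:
g(U, q) = -21 - 3*q (g(U, q) = 3*(-7 - q) = -21 - 3*q)
g(9, -11) + L(18) = (-21 - 3*(-11)) + 18 = (-21 + 33) + 18 = 12 + 18 = 30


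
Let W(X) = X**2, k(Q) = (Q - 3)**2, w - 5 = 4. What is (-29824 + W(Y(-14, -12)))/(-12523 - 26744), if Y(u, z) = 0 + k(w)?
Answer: 28528/39267 ≈ 0.72651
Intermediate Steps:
w = 9 (w = 5 + 4 = 9)
k(Q) = (-3 + Q)**2
Y(u, z) = 36 (Y(u, z) = 0 + (-3 + 9)**2 = 0 + 6**2 = 0 + 36 = 36)
(-29824 + W(Y(-14, -12)))/(-12523 - 26744) = (-29824 + 36**2)/(-12523 - 26744) = (-29824 + 1296)/(-39267) = -28528*(-1/39267) = 28528/39267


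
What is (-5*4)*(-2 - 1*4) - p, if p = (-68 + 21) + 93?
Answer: 74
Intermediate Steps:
p = 46 (p = -47 + 93 = 46)
(-5*4)*(-2 - 1*4) - p = (-5*4)*(-2 - 1*4) - 1*46 = -20*(-2 - 4) - 46 = -20*(-6) - 46 = 120 - 46 = 74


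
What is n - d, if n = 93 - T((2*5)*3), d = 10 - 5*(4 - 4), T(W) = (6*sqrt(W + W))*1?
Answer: 83 - 12*sqrt(15) ≈ 36.524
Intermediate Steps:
T(W) = 6*sqrt(2)*sqrt(W) (T(W) = (6*sqrt(2*W))*1 = (6*(sqrt(2)*sqrt(W)))*1 = (6*sqrt(2)*sqrt(W))*1 = 6*sqrt(2)*sqrt(W))
d = 10 (d = 10 - 5*0 = 10 + 0 = 10)
n = 93 - 12*sqrt(15) (n = 93 - 6*sqrt(2)*sqrt((2*5)*3) = 93 - 6*sqrt(2)*sqrt(10*3) = 93 - 6*sqrt(2)*sqrt(30) = 93 - 12*sqrt(15) ≈ 46.524)
n - d = (93 - 12*sqrt(15)) - 1*10 = (93 - 12*sqrt(15)) - 10 = 83 - 12*sqrt(15)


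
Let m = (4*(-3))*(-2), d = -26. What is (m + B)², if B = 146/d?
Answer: 57121/169 ≈ 337.99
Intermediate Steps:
B = -73/13 (B = 146/(-26) = 146*(-1/26) = -73/13 ≈ -5.6154)
m = 24 (m = -12*(-2) = 24)
(m + B)² = (24 - 73/13)² = (239/13)² = 57121/169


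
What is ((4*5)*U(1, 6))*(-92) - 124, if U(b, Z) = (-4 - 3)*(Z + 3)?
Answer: 115796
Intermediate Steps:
U(b, Z) = -21 - 7*Z (U(b, Z) = -7*(3 + Z) = -21 - 7*Z)
((4*5)*U(1, 6))*(-92) - 124 = ((4*5)*(-21 - 7*6))*(-92) - 124 = (20*(-21 - 42))*(-92) - 124 = (20*(-63))*(-92) - 124 = -1260*(-92) - 124 = 115920 - 124 = 115796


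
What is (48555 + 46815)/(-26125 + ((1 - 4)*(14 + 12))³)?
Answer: -95370/500677 ≈ -0.19048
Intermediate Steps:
(48555 + 46815)/(-26125 + ((1 - 4)*(14 + 12))³) = 95370/(-26125 + (-3*26)³) = 95370/(-26125 + (-78)³) = 95370/(-26125 - 474552) = 95370/(-500677) = 95370*(-1/500677) = -95370/500677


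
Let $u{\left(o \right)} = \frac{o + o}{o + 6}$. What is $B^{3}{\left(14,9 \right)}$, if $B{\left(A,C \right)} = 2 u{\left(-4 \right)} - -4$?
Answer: $-64$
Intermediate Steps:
$u{\left(o \right)} = \frac{2 o}{6 + o}$
$B{\left(A,C \right)} = -4$ ($B{\left(A,C \right)} = 2 \cdot 2 \left(-4\right) \frac{1}{6 - 4} - -4 = 2 \cdot 2 \left(-4\right) \frac{1}{2} + 4 = 2 \left(-4\right) + 4 = -8 + 4 = -4$)
$B^{3}{\left(14,9 \right)} = \left(-4\right)^{3} = -64$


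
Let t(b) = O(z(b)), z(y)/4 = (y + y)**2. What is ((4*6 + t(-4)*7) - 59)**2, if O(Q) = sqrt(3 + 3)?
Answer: 1519 - 490*sqrt(6) ≈ 318.75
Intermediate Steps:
z(y) = 16*y**2 (z(y) = 4*(y + y)**2 = 4*(2*y)**2 = 4*(4*y**2) = 16*y**2)
O(Q) = sqrt(6)
t(b) = sqrt(6)
((4*6 + t(-4)*7) - 59)**2 = ((4*6 + sqrt(6)*7) - 59)**2 = ((24 + 7*sqrt(6)) - 59)**2 = (-35 + 7*sqrt(6))**2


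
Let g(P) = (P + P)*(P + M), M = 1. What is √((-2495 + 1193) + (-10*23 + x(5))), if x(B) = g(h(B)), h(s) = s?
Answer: 8*I*√23 ≈ 38.367*I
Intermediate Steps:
g(P) = 2*P*(1 + P) (g(P) = (P + P)*(P + 1) = (2*P)*(1 + P) = 2*P*(1 + P))
x(B) = 2*B*(1 + B)
√((-2495 + 1193) + (-10*23 + x(5))) = √((-2495 + 1193) + (-10*23 + 2*5*(1 + 5))) = √(-1302 + (-230 + 2*5*6)) = √(-1302 + (-230 + 60)) = √(-1302 - 170) = √(-1472) = 8*I*√23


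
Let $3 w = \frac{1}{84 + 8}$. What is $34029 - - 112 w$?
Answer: $\frac{2348029}{69} \approx 34029.0$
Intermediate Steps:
$w = \frac{1}{276}$ ($w = \frac{1}{3 \left(84 + 8\right)} = \frac{1}{3 \cdot 92} = \frac{1}{3} \cdot \frac{1}{92} = \frac{1}{276} \approx 0.0036232$)
$34029 - - 112 w = 34029 - \left(-112\right) \frac{1}{276} = 34029 - - \frac{28}{69} = 34029 + \frac{28}{69} = \frac{2348029}{69}$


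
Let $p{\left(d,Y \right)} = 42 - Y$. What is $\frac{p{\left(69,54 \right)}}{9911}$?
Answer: $- \frac{12}{9911} \approx -0.0012108$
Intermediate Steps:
$\frac{p{\left(69,54 \right)}}{9911} = \frac{42 - 54}{9911} = \left(42 - 54\right) \frac{1}{9911} = \left(-12\right) \frac{1}{9911} = - \frac{12}{9911}$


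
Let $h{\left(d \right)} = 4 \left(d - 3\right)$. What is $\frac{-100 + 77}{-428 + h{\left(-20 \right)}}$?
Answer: $\frac{23}{520} \approx 0.044231$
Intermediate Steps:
$h{\left(d \right)} = -12 + 4 d$ ($h{\left(d \right)} = 4 \left(-3 + d\right) = -12 + 4 d$)
$\frac{-100 + 77}{-428 + h{\left(-20 \right)}} = \frac{-100 + 77}{-428 + \left(-12 + 4 \left(-20\right)\right)} = - \frac{23}{-428 - 92} = - \frac{23}{-520} = \left(-23\right) \left(- \frac{1}{520}\right) = \frac{23}{520}$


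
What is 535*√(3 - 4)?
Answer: 535*I ≈ 535.0*I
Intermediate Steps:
535*√(3 - 4) = 535*√(-1) = 535*I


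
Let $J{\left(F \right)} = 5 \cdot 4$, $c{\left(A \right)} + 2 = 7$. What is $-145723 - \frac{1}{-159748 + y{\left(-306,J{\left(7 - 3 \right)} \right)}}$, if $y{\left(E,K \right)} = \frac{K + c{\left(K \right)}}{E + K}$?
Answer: $- \frac{6657785574733}{45687953} \approx -1.4572 \cdot 10^{5}$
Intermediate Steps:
$c{\left(A \right)} = 5$ ($c{\left(A \right)} = -2 + 7 = 5$)
$J{\left(F \right)} = 20$
$y{\left(E,K \right)} = \frac{5 + K}{E + K}$ ($y{\left(E,K \right)} = \frac{K + 5}{E + K} = \frac{5 + K}{E + K}$)
$-145723 - \frac{1}{-159748 + y{\left(-306,J{\left(7 - 3 \right)} \right)}} = -145723 - \frac{1}{-159748 + \frac{5 + 20}{-306 + 20}} = -145723 - \frac{1}{-159748 + \frac{1}{-286} \cdot 25} = -145723 - \frac{1}{-159748 - \frac{25}{286}} = -145723 - \frac{1}{- \frac{45687953}{286}} = -145723 - - \frac{286}{45687953} = -145723 + \frac{286}{45687953} = - \frac{6657785574733}{45687953}$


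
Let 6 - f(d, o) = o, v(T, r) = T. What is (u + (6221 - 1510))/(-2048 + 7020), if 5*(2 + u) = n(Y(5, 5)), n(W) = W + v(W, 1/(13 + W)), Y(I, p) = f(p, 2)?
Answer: 23553/24860 ≈ 0.94743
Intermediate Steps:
f(d, o) = 6 - o
Y(I, p) = 4 (Y(I, p) = 6 - 1*2 = 6 - 2 = 4)
n(W) = 2*W (n(W) = W + W = 2*W)
u = -⅖ (u = -2 + (2*4)/5 = -2 + (⅕)*8 = -2 + 8/5 = -⅖ ≈ -0.40000)
(u + (6221 - 1510))/(-2048 + 7020) = (-⅖ + (6221 - 1510))/(-2048 + 7020) = (-⅖ + 4711)/4972 = (23553/5)*(1/4972) = 23553/24860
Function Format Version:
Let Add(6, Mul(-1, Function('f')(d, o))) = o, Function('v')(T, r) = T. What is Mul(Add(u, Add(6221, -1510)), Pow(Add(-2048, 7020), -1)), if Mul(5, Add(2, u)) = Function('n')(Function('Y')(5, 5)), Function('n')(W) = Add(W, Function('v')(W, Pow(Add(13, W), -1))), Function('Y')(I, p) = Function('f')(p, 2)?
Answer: Rational(23553, 24860) ≈ 0.94743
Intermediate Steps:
Function('f')(d, o) = Add(6, Mul(-1, o))
Function('Y')(I, p) = 4 (Function('Y')(I, p) = Add(6, Mul(-1, 2)) = Add(6, -2) = 4)
Function('n')(W) = Mul(2, W) (Function('n')(W) = Add(W, W) = Mul(2, W))
u = Rational(-2, 5) (u = Add(-2, Mul(Rational(1, 5), Mul(2, 4))) = Add(-2, Mul(Rational(1, 5), 8)) = Add(-2, Rational(8, 5)) = Rational(-2, 5) ≈ -0.40000)
Mul(Add(u, Add(6221, -1510)), Pow(Add(-2048, 7020), -1)) = Mul(Add(Rational(-2, 5), Add(6221, -1510)), Pow(Add(-2048, 7020), -1)) = Mul(Add(Rational(-2, 5), 4711), Pow(4972, -1)) = Mul(Rational(23553, 5), Rational(1, 4972)) = Rational(23553, 24860)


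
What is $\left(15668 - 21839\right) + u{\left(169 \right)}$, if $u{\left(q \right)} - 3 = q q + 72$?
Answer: $22465$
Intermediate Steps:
$u{\left(q \right)} = 75 + q^{2}$ ($u{\left(q \right)} = 3 + \left(q q + 72\right) = 3 + \left(q^{2} + 72\right) = 3 + \left(72 + q^{2}\right) = 75 + q^{2}$)
$\left(15668 - 21839\right) + u{\left(169 \right)} = \left(15668 - 21839\right) + \left(75 + 169^{2}\right) = \left(15668 - 21839\right) + \left(75 + 28561\right) = -6171 + 28636 = 22465$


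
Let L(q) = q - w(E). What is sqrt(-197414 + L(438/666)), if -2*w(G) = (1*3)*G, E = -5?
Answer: I*sqrt(9729688794)/222 ≈ 444.32*I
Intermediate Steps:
w(G) = -3*G/2 (w(G) = -1*3*G/2 = -3*G/2)
L(q) = -15/2 + q (L(q) = q - (-3)*(-5)/2 = q - 1*15/2 = q - 15/2 = -15/2 + q)
sqrt(-197414 + L(438/666)) = sqrt(-197414 + (-15/2 + 438/666)) = sqrt(-197414 + (-15/2 + 438*(1/666))) = sqrt(-197414 + (-15/2 + 73/111)) = sqrt(-197414 - 1519/222) = sqrt(-43827427/222) = I*sqrt(9729688794)/222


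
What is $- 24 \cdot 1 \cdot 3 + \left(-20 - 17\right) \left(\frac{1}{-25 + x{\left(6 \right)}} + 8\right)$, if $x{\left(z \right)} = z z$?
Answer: $- \frac{4085}{11} \approx -371.36$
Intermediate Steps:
$x{\left(z \right)} = z^{2}$
$- 24 \cdot 1 \cdot 3 + \left(-20 - 17\right) \left(\frac{1}{-25 + x{\left(6 \right)}} + 8\right) = - 24 \cdot 1 \cdot 3 + \left(-20 - 17\right) \left(\frac{1}{-25 + 6^{2}} + 8\right) = \left(-24\right) 3 - 37 \left(\frac{1}{-25 + 36} + 8\right) = -72 - 37 \left(\frac{1}{11} + 8\right) = -72 - \frac{3293}{11} = - \frac{4085}{11}$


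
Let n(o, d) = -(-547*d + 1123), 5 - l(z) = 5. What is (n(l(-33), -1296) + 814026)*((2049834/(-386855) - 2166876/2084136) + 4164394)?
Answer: 29096444938283201829563/67188202690 ≈ 4.3306e+11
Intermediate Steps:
l(z) = 0 (l(z) = 5 - 1*5 = 5 - 5 = 0)
n(o, d) = -1123 + 547*d (n(o, d) = -(1123 - 547*d) = -1123 + 547*d)
(n(l(-33), -1296) + 814026)*((2049834/(-386855) - 2166876/2084136) + 4164394) = ((-1123 + 547*(-1296)) + 814026)*((2049834/(-386855) - 2166876/2084136) + 4164394) = ((-1123 - 708912) + 814026)*((2049834*(-1/386855) - 2166876*1/2084136) + 4164394) = (-710035 + 814026)*((-2049834/386855 - 180573/173678) + 4164394) = 103991*(-425866637367/67188202690 + 4164394) = 103991*(279797722286382493/67188202690) = 29096444938283201829563/67188202690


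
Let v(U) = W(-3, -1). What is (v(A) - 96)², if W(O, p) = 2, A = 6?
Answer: 8836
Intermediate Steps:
v(U) = 2
(v(A) - 96)² = (2 - 96)² = (-94)² = 8836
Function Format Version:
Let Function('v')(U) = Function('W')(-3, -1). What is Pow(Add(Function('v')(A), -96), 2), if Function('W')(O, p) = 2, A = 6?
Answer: 8836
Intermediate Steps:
Function('v')(U) = 2
Pow(Add(Function('v')(A), -96), 2) = Pow(Add(2, -96), 2) = Pow(-94, 2) = 8836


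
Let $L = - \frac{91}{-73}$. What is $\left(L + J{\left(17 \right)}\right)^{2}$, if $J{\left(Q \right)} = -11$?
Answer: $\frac{506944}{5329} \approx 95.129$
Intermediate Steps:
$L = \frac{91}{73}$ ($L = \left(-91\right) \left(- \frac{1}{73}\right) = \frac{91}{73} \approx 1.2466$)
$\left(L + J{\left(17 \right)}\right)^{2} = \left(\frac{91}{73} - 11\right)^{2} = \left(- \frac{712}{73}\right)^{2} = \frac{506944}{5329}$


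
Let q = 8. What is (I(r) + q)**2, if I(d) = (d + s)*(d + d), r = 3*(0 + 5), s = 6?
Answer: 407044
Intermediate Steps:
r = 15 (r = 3*5 = 15)
I(d) = 2*d*(6 + d) (I(d) = (d + 6)*(d + d) = (6 + d)*(2*d) = 2*d*(6 + d))
(I(r) + q)**2 = (2*15*(6 + 15) + 8)**2 = (2*15*21 + 8)**2 = (630 + 8)**2 = 638**2 = 407044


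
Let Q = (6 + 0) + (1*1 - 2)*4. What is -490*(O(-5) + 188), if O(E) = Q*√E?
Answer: -92120 - 980*I*√5 ≈ -92120.0 - 2191.3*I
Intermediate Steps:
Q = 2 (Q = 6 + (1 - 2)*4 = 6 - 1*4 = 6 - 4 = 2)
O(E) = 2*√E
-490*(O(-5) + 188) = -490*(2*√(-5) + 188) = -490*(2*(I*√5) + 188) = -490*(2*I*√5 + 188) = -490*(188 + 2*I*√5) = -92120 - 980*I*√5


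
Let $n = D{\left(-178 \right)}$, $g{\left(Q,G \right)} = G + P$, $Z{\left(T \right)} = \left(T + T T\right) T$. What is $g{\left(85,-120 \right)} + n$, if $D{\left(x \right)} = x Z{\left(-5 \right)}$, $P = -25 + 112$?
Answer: $17767$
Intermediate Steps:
$Z{\left(T \right)} = T \left(T + T^{2}\right)$ ($Z{\left(T \right)} = \left(T + T^{2}\right) T = T \left(T + T^{2}\right)$)
$P = 87$
$g{\left(Q,G \right)} = 87 + G$ ($g{\left(Q,G \right)} = G + 87 = 87 + G$)
$D{\left(x \right)} = - 100 x$ ($D{\left(x \right)} = x \left(-5\right)^{2} \left(1 - 5\right) = x 25 \left(-4\right) = x \left(-100\right) = - 100 x$)
$n = 17800$ ($n = \left(-100\right) \left(-178\right) = 17800$)
$g{\left(85,-120 \right)} + n = \left(87 - 120\right) + 17800 = -33 + 17800 = 17767$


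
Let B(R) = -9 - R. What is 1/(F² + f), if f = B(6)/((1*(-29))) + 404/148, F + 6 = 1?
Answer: 1073/30309 ≈ 0.035402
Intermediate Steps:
F = -5 (F = -6 + 1 = -5)
f = 3484/1073 (f = (-9 - 1*6)/((1*(-29))) + 404/148 = (-9 - 6)/(-29) + 404*(1/148) = -15*(-1/29) + 101/37 = 15/29 + 101/37 = 3484/1073 ≈ 3.2470)
1/(F² + f) = 1/((-5)² + 3484/1073) = 1/(25 + 3484/1073) = 1/(30309/1073) = 1073/30309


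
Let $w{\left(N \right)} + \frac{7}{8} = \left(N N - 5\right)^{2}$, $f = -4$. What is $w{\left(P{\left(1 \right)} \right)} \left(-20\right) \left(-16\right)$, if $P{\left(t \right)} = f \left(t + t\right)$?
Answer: $1113640$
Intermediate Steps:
$P{\left(t \right)} = - 8 t$ ($P{\left(t \right)} = - 4 \left(t + t\right) = - 4 \cdot 2 t = - 8 t$)
$w{\left(N \right)} = - \frac{7}{8} + \left(-5 + N^{2}\right)^{2}$ ($w{\left(N \right)} = - \frac{7}{8} + \left(N N - 5\right)^{2} = - \frac{7}{8} + \left(N^{2} - 5\right)^{2} = - \frac{7}{8} + \left(-5 + N^{2}\right)^{2}$)
$w{\left(P{\left(1 \right)} \right)} \left(-20\right) \left(-16\right) = \left(- \frac{7}{8} + \left(-5 + \left(\left(-8\right) 1\right)^{2}\right)^{2}\right) \left(-20\right) \left(-16\right) = \left(- \frac{7}{8} + \left(-5 + \left(-8\right)^{2}\right)^{2}\right) \left(-20\right) \left(-16\right) = \left(- \frac{7}{8} + \left(-5 + 64\right)^{2}\right) \left(-20\right) \left(-16\right) = \left(- \frac{7}{8} + 59^{2}\right) \left(-20\right) \left(-16\right) = \left(- \frac{7}{8} + 3481\right) \left(-20\right) \left(-16\right) = \frac{27841}{8} \left(-20\right) \left(-16\right) = \left(- \frac{139205}{2}\right) \left(-16\right) = 1113640$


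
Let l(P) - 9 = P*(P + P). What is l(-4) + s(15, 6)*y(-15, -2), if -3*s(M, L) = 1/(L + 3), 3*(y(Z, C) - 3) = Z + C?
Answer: 3329/81 ≈ 41.099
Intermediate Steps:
y(Z, C) = 3 + C/3 + Z/3 (y(Z, C) = 3 + (Z + C)/3 = 3 + (C + Z)/3 = 3 + (C/3 + Z/3) = 3 + C/3 + Z/3)
s(M, L) = -1/(3*(3 + L)) (s(M, L) = -1/(3*(L + 3)) = -1/(3*(3 + L)))
l(P) = 9 + 2*P**2 (l(P) = 9 + P*(P + P) = 9 + P*(2*P) = 9 + 2*P**2)
l(-4) + s(15, 6)*y(-15, -2) = (9 + 2*(-4)**2) + (-1/(9 + 3*6))*(3 + (1/3)*(-2) + (1/3)*(-15)) = (9 + 2*16) + (-1/(9 + 18))*(3 - 2/3 - 5) = (9 + 32) - 1/27*(-8/3) = 41 - 1*1/27*(-8/3) = 41 - 1/27*(-8/3) = 41 + 8/81 = 3329/81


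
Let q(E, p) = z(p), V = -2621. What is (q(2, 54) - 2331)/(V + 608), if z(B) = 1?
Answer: 2330/2013 ≈ 1.1575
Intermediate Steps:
q(E, p) = 1
(q(2, 54) - 2331)/(V + 608) = (1 - 2331)/(-2621 + 608) = -2330/(-2013) = -2330*(-1/2013) = 2330/2013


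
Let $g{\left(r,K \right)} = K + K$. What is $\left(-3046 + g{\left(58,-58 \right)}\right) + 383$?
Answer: $-2779$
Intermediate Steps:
$g{\left(r,K \right)} = 2 K$
$\left(-3046 + g{\left(58,-58 \right)}\right) + 383 = \left(-3046 + 2 \left(-58\right)\right) + 383 = \left(-3046 - 116\right) + 383 = -3162 + 383 = -2779$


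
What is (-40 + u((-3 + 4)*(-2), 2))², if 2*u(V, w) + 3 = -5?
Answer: 1936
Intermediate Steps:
u(V, w) = -4 (u(V, w) = -3/2 + (½)*(-5) = -3/2 - 5/2 = -4)
(-40 + u((-3 + 4)*(-2), 2))² = (-40 - 4)² = (-44)² = 1936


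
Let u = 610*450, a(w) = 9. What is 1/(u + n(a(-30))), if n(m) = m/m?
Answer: 1/274501 ≈ 3.6430e-6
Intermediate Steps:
n(m) = 1
u = 274500
1/(u + n(a(-30))) = 1/(274500 + 1) = 1/274501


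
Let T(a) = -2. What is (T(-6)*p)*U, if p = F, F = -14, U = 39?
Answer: 1092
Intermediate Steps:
p = -14
(T(-6)*p)*U = -2*(-14)*39 = 28*39 = 1092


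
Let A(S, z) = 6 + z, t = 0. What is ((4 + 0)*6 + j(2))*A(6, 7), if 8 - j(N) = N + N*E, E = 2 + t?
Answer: 338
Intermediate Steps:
E = 2 (E = 2 + 0 = 2)
j(N) = 8 - 3*N (j(N) = 8 - (N + N*2) = 8 - (N + 2*N) = 8 - 3*N)
((4 + 0)*6 + j(2))*A(6, 7) = ((4 + 0)*6 + (8 - 3*2))*(6 + 7) = (4*6 + (8 - 6))*13 = (24 + 2)*13 = 26*13 = 338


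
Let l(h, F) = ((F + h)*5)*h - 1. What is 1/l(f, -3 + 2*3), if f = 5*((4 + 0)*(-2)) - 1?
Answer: 1/7789 ≈ 0.00012839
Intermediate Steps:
f = -41 (f = 5*(4*(-2)) - 1 = 5*(-8) - 1 = -40 - 1 = -41)
l(h, F) = -1 + h*(5*F + 5*h) (l(h, F) = (5*F + 5*h)*h - 1 = h*(5*F + 5*h) - 1 = -1 + h*(5*F + 5*h))
1/l(f, -3 + 2*3) = 1/(-1 + 5*(-41)² + 5*(-3 + 2*3)*(-41)) = 1/(-1 + 5*1681 + 5*(-3 + 6)*(-41)) = 1/(-1 + 8405 + 5*3*(-41)) = 1/(-1 + 8405 - 615) = 1/7789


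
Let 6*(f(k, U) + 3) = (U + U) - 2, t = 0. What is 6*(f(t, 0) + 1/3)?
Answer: -18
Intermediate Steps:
f(k, U) = -10/3 + U/3 (f(k, U) = -3 + ((U + U) - 2)/6 = -3 + (2*U - 2)/6 = -3 + (-2 + 2*U)/6 = -3 + (-1/3 + U/3) = -10/3 + U/3)
6*(f(t, 0) + 1/3) = 6*((-10/3 + (1/3)*0) + 1/3) = 6*((-10/3 + 0) + 1/3) = 6*(-10/3 + 1/3) = 6*(-3) = -18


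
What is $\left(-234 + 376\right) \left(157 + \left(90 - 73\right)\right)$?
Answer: $24708$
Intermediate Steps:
$\left(-234 + 376\right) \left(157 + \left(90 - 73\right)\right) = 142 \left(157 + \left(90 - 73\right)\right) = 142 \left(157 + 17\right) = 142 \cdot 174 = 24708$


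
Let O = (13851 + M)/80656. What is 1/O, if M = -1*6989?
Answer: 40328/3431 ≈ 11.754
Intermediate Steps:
M = -6989
O = 3431/40328 (O = (13851 - 6989)/80656 = 6862*(1/80656) = 3431/40328 ≈ 0.085077)
1/O = 1/(3431/40328) = 40328/3431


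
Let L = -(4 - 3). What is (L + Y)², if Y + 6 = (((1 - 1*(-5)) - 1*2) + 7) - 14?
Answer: 100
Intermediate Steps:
Y = -9 (Y = -6 + ((((1 - 1*(-5)) - 1*2) + 7) - 14) = -6 + ((((1 + 5) - 2) + 7) - 14) = -6 + (((6 - 2) + 7) - 14) = -6 + ((4 + 7) - 14) = -6 + (11 - 14) = -6 - 3 = -9)
L = -1 (L = -1*1 = -1)
(L + Y)² = (-1 - 9)² = (-10)² = 100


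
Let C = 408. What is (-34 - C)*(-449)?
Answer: 198458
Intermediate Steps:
(-34 - C)*(-449) = (-34 - 1*408)*(-449) = (-34 - 408)*(-449) = -442*(-449) = 198458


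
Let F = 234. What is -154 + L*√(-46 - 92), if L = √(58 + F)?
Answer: -154 + 2*I*√10074 ≈ -154.0 + 200.74*I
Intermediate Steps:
L = 2*√73 (L = √(58 + 234) = √292 = 2*√73 ≈ 17.088)
-154 + L*√(-46 - 92) = -154 + (2*√73)*√(-46 - 92) = -154 + (2*√73)*√(-138) = -154 + (2*√73)*(I*√138) = -154 + 2*I*√10074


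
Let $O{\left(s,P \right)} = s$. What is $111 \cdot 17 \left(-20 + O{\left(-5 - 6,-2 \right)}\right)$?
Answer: $-58497$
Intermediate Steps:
$111 \cdot 17 \left(-20 + O{\left(-5 - 6,-2 \right)}\right) = 111 \cdot 17 \left(-20 - 11\right) = 111 \cdot 17 \left(-31\right) = 111 \left(-527\right) = -58497$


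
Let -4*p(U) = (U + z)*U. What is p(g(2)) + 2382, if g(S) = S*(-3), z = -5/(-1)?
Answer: 4761/2 ≈ 2380.5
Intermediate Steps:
z = 5 (z = -5*(-1) = 5)
g(S) = -3*S
p(U) = -U*(5 + U)/4 (p(U) = -(U + 5)*U/4 = -(5 + U)*U/4 = -U*(5 + U)/4)
p(g(2)) + 2382 = -(-3*2)*(5 - 3*2)/4 + 2382 = -1/4*(-6)*(5 - 6) + 2382 = -1/4*(-6)*(-1) + 2382 = -3/2 + 2382 = 4761/2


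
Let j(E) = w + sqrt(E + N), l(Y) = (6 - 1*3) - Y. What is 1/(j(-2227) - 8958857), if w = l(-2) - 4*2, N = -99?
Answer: -4479430/40130586250963 - I*sqrt(2326)/80261172501926 ≈ -1.1162e-7 - 6.009e-13*I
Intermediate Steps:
l(Y) = 3 - Y (l(Y) = (6 - 3) - Y = 3 - Y)
w = -3 (w = (3 - 1*(-2)) - 4*2 = (3 + 2) - 8 = 5 - 8 = -3)
j(E) = -3 + sqrt(-99 + E) (j(E) = -3 + sqrt(E - 99) = -3 + sqrt(-99 + E))
1/(j(-2227) - 8958857) = 1/((-3 + sqrt(-99 - 2227)) - 8958857) = 1/((-3 + sqrt(-2326)) - 8958857) = 1/((-3 + I*sqrt(2326)) - 8958857) = 1/(-8958860 + I*sqrt(2326))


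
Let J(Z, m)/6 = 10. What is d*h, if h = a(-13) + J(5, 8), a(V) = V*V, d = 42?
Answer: 9618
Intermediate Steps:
J(Z, m) = 60 (J(Z, m) = 6*10 = 60)
a(V) = V²
h = 229 (h = (-13)² + 60 = 169 + 60 = 229)
d*h = 42*229 = 9618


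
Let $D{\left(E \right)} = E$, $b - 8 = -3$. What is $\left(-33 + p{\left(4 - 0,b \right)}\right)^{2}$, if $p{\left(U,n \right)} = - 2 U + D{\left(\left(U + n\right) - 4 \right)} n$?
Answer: $256$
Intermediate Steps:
$b = 5$ ($b = 8 - 3 = 5$)
$p{\left(U,n \right)} = - 2 U + n \left(-4 + U + n\right)$ ($p{\left(U,n \right)} = - 2 U + \left(\left(U + n\right) - 4\right) n = - 2 U + \left(-4 + U + n\right) n = - 2 U + n \left(-4 + U + n\right)$)
$\left(-33 + p{\left(4 - 0,b \right)}\right)^{2} = \left(-33 - \left(- 5 \left(-4 + \left(4 - 0\right) + 5\right) + 2 \left(4 - 0\right)\right)\right)^{2} = \left(-33 - \left(- 5 \left(-4 + \left(4 + 0\right) + 5\right) + 2 \left(4 + 0\right)\right)\right)^{2} = \left(-33 + \left(\left(-2\right) 4 + 5 \left(-4 + 4 + 5\right)\right)\right)^{2} = \left(-33 + \left(-8 + 5 \cdot 5\right)\right)^{2} = \left(-33 + \left(-8 + 25\right)\right)^{2} = \left(-33 + 17\right)^{2} = \left(-16\right)^{2} = 256$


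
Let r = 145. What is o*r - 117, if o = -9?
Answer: -1422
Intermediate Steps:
o*r - 117 = -9*145 - 117 = -1305 - 117 = -1422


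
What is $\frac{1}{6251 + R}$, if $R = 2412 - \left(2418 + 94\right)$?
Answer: $\frac{1}{6151} \approx 0.00016258$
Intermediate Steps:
$R = -100$ ($R = 2412 - 2512 = -100$)
$\frac{1}{6251 + R} = \frac{1}{6251 - 100} = \frac{1}{6151}$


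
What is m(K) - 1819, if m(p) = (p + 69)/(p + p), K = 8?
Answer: -29027/16 ≈ -1814.2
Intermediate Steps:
m(p) = (69 + p)/(2*p) (m(p) = (69 + p)/((2*p)) = (69 + p)*(1/(2*p)) = (69 + p)/(2*p))
m(K) - 1819 = (½)*(69 + 8)/8 - 1819 = (½)*(⅛)*77 - 1819 = 77/16 - 1819 = -29027/16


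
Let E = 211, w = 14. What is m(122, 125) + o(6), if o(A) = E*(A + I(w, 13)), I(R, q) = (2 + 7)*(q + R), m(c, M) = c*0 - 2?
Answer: 52537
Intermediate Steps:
m(c, M) = -2 (m(c, M) = 0 - 2 = -2)
I(R, q) = 9*R + 9*q (I(R, q) = 9*(R + q) = 9*R + 9*q)
o(A) = 51273 + 211*A (o(A) = 211*(A + (9*14 + 9*13)) = 211*(A + (126 + 117)) = 211*(A + 243) = 211*(243 + A) = 51273 + 211*A)
m(122, 125) + o(6) = -2 + (51273 + 211*6) = -2 + (51273 + 1266) = -2 + 52539 = 52537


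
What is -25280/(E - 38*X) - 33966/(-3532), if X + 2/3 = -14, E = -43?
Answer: -107728671/2724938 ≈ -39.534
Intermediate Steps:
X = -44/3 (X = -⅔ - 14 = -44/3 ≈ -14.667)
-25280/(E - 38*X) - 33966/(-3532) = -25280/(-43 - 38*(-44/3)) - 33966/(-3532) = -25280/(-43 + 1672/3) - 33966*(-1/3532) = -25280/1543/3 + 16983/1766 = -25280*3/1543 + 16983/1766 = -75840/1543 + 16983/1766 = -107728671/2724938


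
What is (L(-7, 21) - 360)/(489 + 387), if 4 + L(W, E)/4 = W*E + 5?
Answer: -236/219 ≈ -1.0776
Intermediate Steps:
L(W, E) = 4 + 4*E*W (L(W, E) = -16 + 4*(W*E + 5) = -16 + 4*(E*W + 5) = -16 + 4*(5 + E*W) = -16 + (20 + 4*E*W) = 4 + 4*E*W)
(L(-7, 21) - 360)/(489 + 387) = ((4 + 4*21*(-7)) - 360)/(489 + 387) = ((4 - 588) - 360)/876 = (-584 - 360)*(1/876) = -944*1/876 = -236/219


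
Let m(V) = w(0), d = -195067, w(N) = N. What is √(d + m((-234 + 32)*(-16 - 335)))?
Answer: I*√195067 ≈ 441.66*I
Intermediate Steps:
m(V) = 0
√(d + m((-234 + 32)*(-16 - 335))) = √(-195067 + 0) = √(-195067) = I*√195067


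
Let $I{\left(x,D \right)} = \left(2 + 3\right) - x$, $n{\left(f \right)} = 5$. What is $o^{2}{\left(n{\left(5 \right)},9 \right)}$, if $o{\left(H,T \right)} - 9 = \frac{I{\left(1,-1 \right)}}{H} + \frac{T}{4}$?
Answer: $\frac{58081}{400} \approx 145.2$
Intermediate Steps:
$I{\left(x,D \right)} = 5 - x$
$o{\left(H,T \right)} = 9 + \frac{4}{H} + \frac{T}{4}$ ($o{\left(H,T \right)} = 9 + \left(\frac{5 - 1}{H} + \frac{T}{4}\right) = 9 + \left(\frac{5 - 1}{H} + T \frac{1}{4}\right) = 9 + \left(\frac{4}{H} + \frac{T}{4}\right) = 9 + \frac{4}{H} + \frac{T}{4}$)
$o^{2}{\left(n{\left(5 \right)},9 \right)} = \left(9 + \frac{4}{5} + \frac{1}{4} \cdot 9\right)^{2} = \left(9 + 4 \cdot \frac{1}{5} + \frac{9}{4}\right)^{2} = \left(9 + \frac{4}{5} + \frac{9}{4}\right)^{2} = \left(\frac{241}{20}\right)^{2} = \frac{58081}{400}$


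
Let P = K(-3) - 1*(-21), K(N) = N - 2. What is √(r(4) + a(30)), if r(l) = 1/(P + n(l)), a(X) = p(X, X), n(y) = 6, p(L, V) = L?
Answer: √14542/22 ≈ 5.4814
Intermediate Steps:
K(N) = -2 + N
P = 16 (P = (-2 - 3) - 1*(-21) = -5 + 21 = 16)
a(X) = X
r(l) = 1/22 (r(l) = 1/(16 + 6) = 1/22)
√(r(4) + a(30)) = √(1/22 + 30) = √(661/22) = √14542/22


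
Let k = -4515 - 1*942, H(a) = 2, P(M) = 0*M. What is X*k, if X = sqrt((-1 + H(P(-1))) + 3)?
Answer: -10914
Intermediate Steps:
P(M) = 0
k = -5457 (k = -4515 - 942 = -5457)
X = 2 (X = sqrt((-1 + 2) + 3) = sqrt(1 + 3) = sqrt(4) = 2)
X*k = 2*(-5457) = -10914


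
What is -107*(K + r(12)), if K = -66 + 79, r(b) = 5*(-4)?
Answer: 749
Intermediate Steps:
r(b) = -20
K = 13
-107*(K + r(12)) = -107*(13 - 20) = -107*(-7) = 749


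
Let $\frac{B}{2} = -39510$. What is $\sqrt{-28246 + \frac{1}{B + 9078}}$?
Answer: $\frac{i \sqrt{138176137569486}}{69942} \approx 168.07 i$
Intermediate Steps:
$B = -79020$ ($B = 2 \left(-39510\right) = -79020$)
$\sqrt{-28246 + \frac{1}{B + 9078}} = \sqrt{-28246 + \frac{1}{-79020 + 9078}} = \sqrt{-28246 + \frac{1}{-69942}} = \sqrt{-28246 - \frac{1}{69942}} = \sqrt{- \frac{1975581733}{69942}} = \frac{i \sqrt{138176137569486}}{69942}$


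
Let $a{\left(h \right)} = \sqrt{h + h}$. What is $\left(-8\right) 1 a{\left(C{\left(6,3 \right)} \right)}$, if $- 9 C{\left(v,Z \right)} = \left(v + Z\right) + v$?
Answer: $- \frac{8 i \sqrt{30}}{3} \approx - 14.606 i$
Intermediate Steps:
$C{\left(v,Z \right)} = - \frac{2 v}{9} - \frac{Z}{9}$ ($C{\left(v,Z \right)} = - \frac{\left(v + Z\right) + v}{9} = - \frac{\left(Z + v\right) + v}{9} = - \frac{Z + 2 v}{9} = - \frac{2 v}{9} - \frac{Z}{9}$)
$a{\left(h \right)} = \sqrt{2} \sqrt{h}$ ($a{\left(h \right)} = \sqrt{2 h} = \sqrt{2} \sqrt{h}$)
$\left(-8\right) 1 a{\left(C{\left(6,3 \right)} \right)} = \left(-8\right) 1 \sqrt{2} \sqrt{\left(- \frac{2}{9}\right) 6 - \frac{1}{3}} = - 8 \sqrt{2} \sqrt{- \frac{4}{3} - \frac{1}{3}} = - 8 \sqrt{2} \sqrt{- \frac{5}{3}} = - 8 \sqrt{2} \frac{i \sqrt{15}}{3} = - 8 \frac{i \sqrt{30}}{3} = - \frac{8 i \sqrt{30}}{3}$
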